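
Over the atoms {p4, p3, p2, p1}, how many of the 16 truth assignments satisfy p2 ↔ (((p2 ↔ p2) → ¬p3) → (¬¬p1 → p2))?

Initial set: {T (p2 ↔ (((p2 ↔ p2) → ¬p3) → (¬¬p1 → p2)))}.
T (p2 ↔ (((p2 ↔ p2) → ¬p3) → (¬¬p1 → p2))): β-rule — branch into T p2, T (((p2 ↔ p2) → ¬p3) → (¬¬p1 → p2))  //  F p2, F (((p2 ↔ p2) → ¬p3) → (¬¬p1 → p2)).
  branch 1 (add T p2, T (((p2 ↔ p2) → ¬p3) → (¬¬p1 → p2))):
    T (((p2 ↔ p2) → ¬p3) → (¬¬p1 → p2)): β-rule — branch into F ((p2 ↔ p2) → ¬p3)  //  T (¬¬p1 → p2).
      branch 1.1 (add F ((p2 ↔ p2) → ¬p3)):
        F ((p2 ↔ p2) → ¬p3): α-rule — add T (p2 ↔ p2), F ¬p3.
        T (p2 ↔ p2): β-rule — branch into T p2, T p2  //  F p2, F p2.
          branch 1.1.1 (add T p2, T p2):
            ○ open, literals {p2=true, p3=true}.
          branch 1.1.2 (add F p2, F p2):
            × closes — contains both p2 and ¬p2.
      branch 1.2 (add T (¬¬p1 → p2)):
        T (¬¬p1 → p2): β-rule — branch into F ¬¬p1  //  T p2.
          branch 1.2.1 (add F ¬¬p1):
            F ¬¬p1: drop double negation, giving F p1.
            ○ open, literals {p1=false, p2=true}.
          branch 1.2.2 (add T p2):
            ○ open, literals {p2=true}.
  branch 2 (add F p2, F (((p2 ↔ p2) → ¬p3) → (¬¬p1 → p2))):
    F (((p2 ↔ p2) → ¬p3) → (¬¬p1 → p2)): α-rule — add T ((p2 ↔ p2) → ¬p3), F (¬¬p1 → p2).
    F (¬¬p1 → p2): α-rule — add T ¬¬p1, F p2.
    T ¬¬p1: drop double negation, giving T p1.
    T ((p2 ↔ p2) → ¬p3): β-rule — branch into F (p2 ↔ p2)  //  T ¬p3.
      branch 2.1 (add F (p2 ↔ p2)):
        F (p2 ↔ p2): β-rule — branch into T p2, F p2  //  F p2, T p2.
          branch 2.1.1 (add T p2, F p2):
            × closes — contains both p2 and ¬p2.
          branch 2.1.2 (add F p2, T p2):
            × closes — contains both p2 and ¬p2.
      branch 2.2 (add T ¬p3):
        ○ open, literals {p1=true, p2=false, p3=false}.
3 branches closed, 4 open.
Each open branch fixes some atoms; the unmentioned ones are free. Counting distinct full assignments: branch {p2=true, p3=true} (p4, p1) contributes 4 new; branch {p1=false, p2=true} (p4, p3) contributes 2 new; branch {p2=true} (p4, p3, p1) contributes 2 new; branch {p1=true, p2=false, p3=false} (p4) contributes 2 new. Total: 10.

10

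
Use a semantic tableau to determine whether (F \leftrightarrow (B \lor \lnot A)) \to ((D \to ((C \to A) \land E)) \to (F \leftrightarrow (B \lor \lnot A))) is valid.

Valid

Assume the negation and expand:
Initial set: {\lnot ((F \leftrightarrow (B \lor \lnot A)) \to ((D \to ((C \to A) \land E)) \to (F \leftrightarrow (B \lor \lnot A))))}.
\lnot ((F \leftrightarrow (B \lor \lnot A)) \to ((D \to ((C \to A) \land E)) \to (F \leftrightarrow (B \lor \lnot A)))): α-rule — add (F \leftrightarrow (B \lor \lnot A)), \lnot ((D \to ((C \to A) \land E)) \to (F \leftrightarrow (B \lor \lnot A))).
\lnot ((D \to ((C \to A) \land E)) \to (F \leftrightarrow (B \lor \lnot A))): α-rule — add (D \to ((C \to A) \land E)), \lnot (F \leftrightarrow (B \lor \lnot A)).
(F \leftrightarrow (B \lor \lnot A)): β-rule — branch into F, (B \lor \lnot A)  //  \lnot F, \lnot (B \lor \lnot A).
  branch 1 (add F, (B \lor \lnot A)):
    (D \to ((C \to A) \land E)): β-rule — branch into \lnot D  //  ((C \to A) \land E).
      branch 1.1 (add \lnot D):
        \lnot (F \leftrightarrow (B \lor \lnot A)): β-rule — branch into F, \lnot (B \lor \lnot A)  //  \lnot F, (B \lor \lnot A).
          branch 1.1.1 (add F, \lnot (B \lor \lnot A)):
            \lnot (B \lor \lnot A): α-rule — add \lnot B, \lnot \lnot A.
            (B \lor \lnot A): β-rule — branch into B  //  \lnot A.
              branch 1.1.1.1 (add B):
                × closes — contains both B and \lnot B.
              branch 1.1.1.2 (add \lnot A):
                × closes — contains both A and \lnot A.
          branch 1.1.2 (add \lnot F, (B \lor \lnot A)):
            × closes — contains both F and \lnot F.
      branch 1.2 (add ((C \to A) \land E)):
        ((C \to A) \land E): α-rule — add (C \to A), E.
        \lnot (F \leftrightarrow (B \lor \lnot A)): β-rule — branch into F, \lnot (B \lor \lnot A)  //  \lnot F, (B \lor \lnot A).
          branch 1.2.1 (add F, \lnot (B \lor \lnot A)):
            \lnot (B \lor \lnot A): α-rule — add \lnot B, \lnot \lnot A.
            (B \lor \lnot A): β-rule — branch into B  //  \lnot A.
              branch 1.2.1.1 (add B):
                × closes — contains both B and \lnot B.
              branch 1.2.1.2 (add \lnot A):
                × closes — contains both A and \lnot A.
          branch 1.2.2 (add \lnot F, (B \lor \lnot A)):
            × closes — contains both F and \lnot F.
  branch 2 (add \lnot F, \lnot (B \lor \lnot A)):
    \lnot (B \lor \lnot A): α-rule — add \lnot B, \lnot \lnot A.
    (D \to ((C \to A) \land E)): β-rule — branch into \lnot D  //  ((C \to A) \land E).
      branch 2.1 (add \lnot D):
        \lnot (F \leftrightarrow (B \lor \lnot A)): β-rule — branch into F, \lnot (B \lor \lnot A)  //  \lnot F, (B \lor \lnot A).
          branch 2.1.1 (add F, \lnot (B \lor \lnot A)):
            × closes — contains both F and \lnot F.
          branch 2.1.2 (add \lnot F, (B \lor \lnot A)):
            (B \lor \lnot A): β-rule — branch into B  //  \lnot A.
              branch 2.1.2.1 (add B):
                × closes — contains both B and \lnot B.
              branch 2.1.2.2 (add \lnot A):
                × closes — contains both A and \lnot A.
      branch 2.2 (add ((C \to A) \land E)):
        ((C \to A) \land E): α-rule — add (C \to A), E.
        \lnot (F \leftrightarrow (B \lor \lnot A)): β-rule — branch into F, \lnot (B \lor \lnot A)  //  \lnot F, (B \lor \lnot A).
          branch 2.2.1 (add F, \lnot (B \lor \lnot A)):
            × closes — contains both F and \lnot F.
          branch 2.2.2 (add \lnot F, (B \lor \lnot A)):
            (C \to A): β-rule — branch into \lnot C  //  A.
              branch 2.2.2.1 (add \lnot C):
                (B \lor \lnot A): β-rule — branch into B  //  \lnot A.
                  branch 2.2.2.1.1 (add B):
                    × closes — contains both B and \lnot B.
                  branch 2.2.2.1.2 (add \lnot A):
                    × closes — contains both A and \lnot A.
              branch 2.2.2.2 (add A):
                (B \lor \lnot A): β-rule — branch into B  //  \lnot A.
                  branch 2.2.2.2.1 (add B):
                    × closes — contains both B and \lnot B.
                  branch 2.2.2.2.2 (add \lnot A):
                    × closes — contains both A and \lnot A.
All 14 branches close.
Every branch closed, so the negation is unsatisfiable and the formula is valid.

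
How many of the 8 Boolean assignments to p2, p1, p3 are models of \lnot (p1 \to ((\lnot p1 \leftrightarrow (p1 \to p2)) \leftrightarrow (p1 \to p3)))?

Initial set: {\lnot (p1 \to ((\lnot p1 \leftrightarrow (p1 \to p2)) \leftrightarrow (p1 \to p3)))}.
\lnot (p1 \to ((\lnot p1 \leftrightarrow (p1 \to p2)) \leftrightarrow (p1 \to p3))): α-rule — add p1, \lnot ((\lnot p1 \leftrightarrow (p1 \to p2)) \leftrightarrow (p1 \to p3)).
\lnot ((\lnot p1 \leftrightarrow (p1 \to p2)) \leftrightarrow (p1 \to p3)): β-rule — branch into (\lnot p1 \leftrightarrow (p1 \to p2)), \lnot (p1 \to p3)  //  \lnot (\lnot p1 \leftrightarrow (p1 \to p2)), (p1 \to p3).
  branch 1 (add (\lnot p1 \leftrightarrow (p1 \to p2)), \lnot (p1 \to p3)):
    \lnot (p1 \to p3): α-rule — add p1, \lnot p3.
    (\lnot p1 \leftrightarrow (p1 \to p2)): β-rule — branch into \lnot p1, (p1 \to p2)  //  \lnot \lnot p1, \lnot (p1 \to p2).
      branch 1.1 (add \lnot p1, (p1 \to p2)):
        × closes — contains both p1 and \lnot p1.
      branch 1.2 (add \lnot \lnot p1, \lnot (p1 \to p2)):
        \lnot (p1 \to p2): α-rule — add p1, \lnot p2.
        ○ open, literals {p1=1, p2=0, p3=0}.
  branch 2 (add \lnot (\lnot p1 \leftrightarrow (p1 \to p2)), (p1 \to p3)):
    \lnot (\lnot p1 \leftrightarrow (p1 \to p2)): β-rule — branch into \lnot p1, \lnot (p1 \to p2)  //  \lnot \lnot p1, (p1 \to p2).
      branch 2.1 (add \lnot p1, \lnot (p1 \to p2)):
        × closes — contains both p1 and \lnot p1.
      branch 2.2 (add \lnot \lnot p1, (p1 \to p2)):
        (p1 \to p3): β-rule — branch into \lnot p1  //  p3.
          branch 2.2.1 (add \lnot p1):
            × closes — contains both p1 and \lnot p1.
          branch 2.2.2 (add p3):
            (p1 \to p2): β-rule — branch into \lnot p1  //  p2.
              branch 2.2.2.1 (add \lnot p1):
                × closes — contains both p1 and \lnot p1.
              branch 2.2.2.2 (add p2):
                ○ open, literals {p1=1, p2=1, p3=1}.
4 branches closed, 2 open.
Each open branch fixes some atoms; the unmentioned ones are free. Counting distinct full assignments: branch {p1=1, p2=0, p3=0} (none free) contributes 1 new; branch {p1=1, p2=1, p3=1} (none free) contributes 1 new. Total: 2.

2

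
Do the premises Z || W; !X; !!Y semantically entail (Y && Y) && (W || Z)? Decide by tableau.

Yes

Initial set: {(Z || W); !X; !!Y; !((Y && Y) && (W || Z))}.
!!Y: drop double negation, giving Y.
(Z || W): β-rule — branch into Z  //  W.
  branch 1 (add Z):
    !((Y && Y) && (W || Z)): β-rule — branch into !(Y && Y)  //  !(W || Z).
      branch 1.1 (add !(Y && Y)):
        !(Y && Y): β-rule — branch into !Y  //  !Y.
          branch 1.1.1 (add !Y):
            × closes — contains both Y and !Y.
          branch 1.1.2 (add !Y):
            × closes — contains both Y and !Y.
      branch 1.2 (add !(W || Z)):
        !(W || Z): α-rule — add !W, !Z.
        × closes — contains both Z and !Z.
  branch 2 (add W):
    !((Y && Y) && (W || Z)): β-rule — branch into !(Y && Y)  //  !(W || Z).
      branch 2.1 (add !(Y && Y)):
        !(Y && Y): β-rule — branch into !Y  //  !Y.
          branch 2.1.1 (add !Y):
            × closes — contains both Y and !Y.
          branch 2.1.2 (add !Y):
            × closes — contains both Y and !Y.
      branch 2.2 (add !(W || Z)):
        !(W || Z): α-rule — add !W, !Z.
        × closes — contains both W and !W.
All 6 branches close.
Every branch closed, so the premises entail the conclusion.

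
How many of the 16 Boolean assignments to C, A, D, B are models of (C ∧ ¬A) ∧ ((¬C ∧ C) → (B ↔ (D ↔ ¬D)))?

Initial set: {((C ∧ ¬A) ∧ ((¬C ∧ C) → (B ↔ (D ↔ ¬D))))}.
((C ∧ ¬A) ∧ ((¬C ∧ C) → (B ↔ (D ↔ ¬D)))): α-rule — add (C ∧ ¬A), ((¬C ∧ C) → (B ↔ (D ↔ ¬D))).
(C ∧ ¬A): α-rule — add C, ¬A.
((¬C ∧ C) → (B ↔ (D ↔ ¬D))): β-rule — branch into ¬(¬C ∧ C)  //  (B ↔ (D ↔ ¬D)).
  branch 1 (add ¬(¬C ∧ C)):
    ¬(¬C ∧ C): β-rule — branch into ¬¬C  //  ¬C.
      branch 1.1 (add ¬¬C):
        ○ open, literals {A=0, C=1}.
      branch 1.2 (add ¬C):
        × closes — contains both C and ¬C.
  branch 2 (add (B ↔ (D ↔ ¬D))):
    (B ↔ (D ↔ ¬D)): β-rule — branch into B, (D ↔ ¬D)  //  ¬B, ¬(D ↔ ¬D).
      branch 2.1 (add B, (D ↔ ¬D)):
        (D ↔ ¬D): β-rule — branch into D, ¬D  //  ¬D, ¬¬D.
          branch 2.1.1 (add D, ¬D):
            × closes — contains both D and ¬D.
          branch 2.1.2 (add ¬D, ¬¬D):
            × closes — contains both D and ¬D.
      branch 2.2 (add ¬B, ¬(D ↔ ¬D)):
        ¬(D ↔ ¬D): β-rule — branch into D, ¬¬D  //  ¬D, ¬D.
          branch 2.2.1 (add D, ¬¬D):
            ○ open, literals {A=0, B=0, C=1, D=1}.
          branch 2.2.2 (add ¬D, ¬D):
            ○ open, literals {A=0, B=0, C=1, D=0}.
3 branches closed, 3 open.
Each open branch fixes some atoms; the unmentioned ones are free. Counting distinct full assignments: branch {A=0, C=1} (D, B) contributes 4 new; branch {A=0, B=0, C=1, D=1} (none free) contributes 0 new; branch {A=0, B=0, C=1, D=0} (none free) contributes 0 new. Total: 4.

4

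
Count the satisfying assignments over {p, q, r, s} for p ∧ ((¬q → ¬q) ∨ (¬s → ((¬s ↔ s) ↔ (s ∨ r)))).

Initial set: {(p ∧ ((¬q → ¬q) ∨ (¬s → ((¬s ↔ s) ↔ (s ∨ r)))))}.
(p ∧ ((¬q → ¬q) ∨ (¬s → ((¬s ↔ s) ↔ (s ∨ r))))): α-rule — add p, ((¬q → ¬q) ∨ (¬s → ((¬s ↔ s) ↔ (s ∨ r)))).
((¬q → ¬q) ∨ (¬s → ((¬s ↔ s) ↔ (s ∨ r)))): β-rule — branch into (¬q → ¬q)  //  (¬s → ((¬s ↔ s) ↔ (s ∨ r))).
  branch 1 (add (¬q → ¬q)):
    (¬q → ¬q): β-rule — branch into ¬¬q  //  ¬q.
      branch 1.1 (add ¬¬q):
        ○ open, literals {p=1, q=1}.
      branch 1.2 (add ¬q):
        ○ open, literals {p=1, q=0}.
  branch 2 (add (¬s → ((¬s ↔ s) ↔ (s ∨ r)))):
    (¬s → ((¬s ↔ s) ↔ (s ∨ r))): β-rule — branch into ¬¬s  //  ((¬s ↔ s) ↔ (s ∨ r)).
      branch 2.1 (add ¬¬s):
        ○ open, literals {p=1, s=1}.
      branch 2.2 (add ((¬s ↔ s) ↔ (s ∨ r))):
        ((¬s ↔ s) ↔ (s ∨ r)): β-rule — branch into (¬s ↔ s), (s ∨ r)  //  ¬(¬s ↔ s), ¬(s ∨ r).
          branch 2.2.1 (add (¬s ↔ s), (s ∨ r)):
            (¬s ↔ s): β-rule — branch into ¬s, s  //  ¬¬s, ¬s.
              branch 2.2.1.1 (add ¬s, s):
                × closes — contains both s and ¬s.
              branch 2.2.1.2 (add ¬¬s, ¬s):
                × closes — contains both s and ¬s.
          branch 2.2.2 (add ¬(¬s ↔ s), ¬(s ∨ r)):
            ¬(s ∨ r): α-rule — add ¬s, ¬r.
            ¬(¬s ↔ s): β-rule — branch into ¬s, ¬s  //  ¬¬s, s.
              branch 2.2.2.1 (add ¬s, ¬s):
                ○ open, literals {p=1, r=0, s=0}.
              branch 2.2.2.2 (add ¬¬s, s):
                × closes — contains both s and ¬s.
3 branches closed, 4 open.
Each open branch fixes some atoms; the unmentioned ones are free. Counting distinct full assignments: branch {p=1, q=1} (r, s) contributes 4 new; branch {p=1, q=0} (r, s) contributes 4 new; branch {p=1, s=1} (q, r) contributes 0 new; branch {p=1, r=0, s=0} (q) contributes 0 new. Total: 8.

8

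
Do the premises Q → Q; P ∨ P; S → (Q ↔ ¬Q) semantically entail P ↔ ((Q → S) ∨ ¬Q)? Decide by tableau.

Initial set: {(Q → Q); (P ∨ P); (S → (Q ↔ ¬Q)); ¬(P ↔ ((Q → S) ∨ ¬Q))}.
(Q → Q): β-rule — branch into ¬Q  //  Q.
  branch 1 (add ¬Q):
    (P ∨ P): β-rule — branch into P  //  P.
      branch 1.1 (add P):
        (S → (Q ↔ ¬Q)): β-rule — branch into ¬S  //  (Q ↔ ¬Q).
          branch 1.1.1 (add ¬S):
            ¬(P ↔ ((Q → S) ∨ ¬Q)): β-rule — branch into P, ¬((Q → S) ∨ ¬Q)  //  ¬P, ((Q → S) ∨ ¬Q).
              branch 1.1.1.1 (add P, ¬((Q → S) ∨ ¬Q)):
                ¬((Q → S) ∨ ¬Q): α-rule — add ¬(Q → S), ¬¬Q.
                × closes — contains both Q and ¬Q.
              branch 1.1.1.2 (add ¬P, ((Q → S) ∨ ¬Q)):
                × closes — contains both P and ¬P.
          branch 1.1.2 (add (Q ↔ ¬Q)):
            ¬(P ↔ ((Q → S) ∨ ¬Q)): β-rule — branch into P, ¬((Q → S) ∨ ¬Q)  //  ¬P, ((Q → S) ∨ ¬Q).
              branch 1.1.2.1 (add P, ¬((Q → S) ∨ ¬Q)):
                ¬((Q → S) ∨ ¬Q): α-rule — add ¬(Q → S), ¬¬Q.
                × closes — contains both Q and ¬Q.
              branch 1.1.2.2 (add ¬P, ((Q → S) ∨ ¬Q)):
                × closes — contains both P and ¬P.
      branch 1.2 (add P):
        (S → (Q ↔ ¬Q)): β-rule — branch into ¬S  //  (Q ↔ ¬Q).
          branch 1.2.1 (add ¬S):
            ¬(P ↔ ((Q → S) ∨ ¬Q)): β-rule — branch into P, ¬((Q → S) ∨ ¬Q)  //  ¬P, ((Q → S) ∨ ¬Q).
              branch 1.2.1.1 (add P, ¬((Q → S) ∨ ¬Q)):
                ¬((Q → S) ∨ ¬Q): α-rule — add ¬(Q → S), ¬¬Q.
                × closes — contains both Q and ¬Q.
              branch 1.2.1.2 (add ¬P, ((Q → S) ∨ ¬Q)):
                × closes — contains both P and ¬P.
          branch 1.2.2 (add (Q ↔ ¬Q)):
            ¬(P ↔ ((Q → S) ∨ ¬Q)): β-rule — branch into P, ¬((Q → S) ∨ ¬Q)  //  ¬P, ((Q → S) ∨ ¬Q).
              branch 1.2.2.1 (add P, ¬((Q → S) ∨ ¬Q)):
                ¬((Q → S) ∨ ¬Q): α-rule — add ¬(Q → S), ¬¬Q.
                × closes — contains both Q and ¬Q.
              branch 1.2.2.2 (add ¬P, ((Q → S) ∨ ¬Q)):
                × closes — contains both P and ¬P.
  branch 2 (add Q):
    (P ∨ P): β-rule — branch into P  //  P.
      branch 2.1 (add P):
        (S → (Q ↔ ¬Q)): β-rule — branch into ¬S  //  (Q ↔ ¬Q).
          branch 2.1.1 (add ¬S):
            ¬(P ↔ ((Q → S) ∨ ¬Q)): β-rule — branch into P, ¬((Q → S) ∨ ¬Q)  //  ¬P, ((Q → S) ∨ ¬Q).
              branch 2.1.1.1 (add P, ¬((Q → S) ∨ ¬Q)):
                ¬((Q → S) ∨ ¬Q): α-rule — add ¬(Q → S), ¬¬Q.
                ¬(Q → S): α-rule — add Q, ¬S.
                ○ open, literals {P=true, Q=true, S=false}.
              branch 2.1.1.2 (add ¬P, ((Q → S) ∨ ¬Q)):
                × closes — contains both P and ¬P.
          branch 2.1.2 (add (Q ↔ ¬Q)):
            ¬(P ↔ ((Q → S) ∨ ¬Q)): β-rule — branch into P, ¬((Q → S) ∨ ¬Q)  //  ¬P, ((Q → S) ∨ ¬Q).
              branch 2.1.2.1 (add P, ¬((Q → S) ∨ ¬Q)):
                ¬((Q → S) ∨ ¬Q): α-rule — add ¬(Q → S), ¬¬Q.
                ¬(Q → S): α-rule — add Q, ¬S.
                (Q ↔ ¬Q): β-rule — branch into Q, ¬Q  //  ¬Q, ¬¬Q.
                  branch 2.1.2.1.1 (add Q, ¬Q):
                    × closes — contains both Q and ¬Q.
                  branch 2.1.2.1.2 (add ¬Q, ¬¬Q):
                    × closes — contains both Q and ¬Q.
              branch 2.1.2.2 (add ¬P, ((Q → S) ∨ ¬Q)):
                × closes — contains both P and ¬P.
      branch 2.2 (add P):
        (S → (Q ↔ ¬Q)): β-rule — branch into ¬S  //  (Q ↔ ¬Q).
          branch 2.2.1 (add ¬S):
            ¬(P ↔ ((Q → S) ∨ ¬Q)): β-rule — branch into P, ¬((Q → S) ∨ ¬Q)  //  ¬P, ((Q → S) ∨ ¬Q).
              branch 2.2.1.1 (add P, ¬((Q → S) ∨ ¬Q)):
                ¬((Q → S) ∨ ¬Q): α-rule — add ¬(Q → S), ¬¬Q.
                ¬(Q → S): α-rule — add Q, ¬S.
                ○ open, literals {P=true, Q=true, S=false}.
              branch 2.2.1.2 (add ¬P, ((Q → S) ∨ ¬Q)):
                × closes — contains both P and ¬P.
          branch 2.2.2 (add (Q ↔ ¬Q)):
            ¬(P ↔ ((Q → S) ∨ ¬Q)): β-rule — branch into P, ¬((Q → S) ∨ ¬Q)  //  ¬P, ((Q → S) ∨ ¬Q).
              branch 2.2.2.1 (add P, ¬((Q → S) ∨ ¬Q)):
                ¬((Q → S) ∨ ¬Q): α-rule — add ¬(Q → S), ¬¬Q.
                ¬(Q → S): α-rule — add Q, ¬S.
                (Q ↔ ¬Q): β-rule — branch into Q, ¬Q  //  ¬Q, ¬¬Q.
                  branch 2.2.2.1.1 (add Q, ¬Q):
                    × closes — contains both Q and ¬Q.
                  branch 2.2.2.1.2 (add ¬Q, ¬¬Q):
                    × closes — contains both Q and ¬Q.
              branch 2.2.2.2 (add ¬P, ((Q → S) ∨ ¬Q)):
                × closes — contains both P and ¬P.
16 branches closed, 2 open.
An open branch gives a countermodel: P=true, Q=true, S=false (unmentioned atoms arbitrary); the premises hold there but the conclusion fails.

No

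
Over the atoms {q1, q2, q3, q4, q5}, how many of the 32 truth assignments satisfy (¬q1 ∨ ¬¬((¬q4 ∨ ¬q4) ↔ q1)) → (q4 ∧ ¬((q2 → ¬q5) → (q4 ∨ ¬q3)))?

Initial set: {T ((¬q1 ∨ ¬¬((¬q4 ∨ ¬q4) ↔ q1)) → (q4 ∧ ¬((q2 → ¬q5) → (q4 ∨ ¬q3))))}.
T ((¬q1 ∨ ¬¬((¬q4 ∨ ¬q4) ↔ q1)) → (q4 ∧ ¬((q2 → ¬q5) → (q4 ∨ ¬q3)))): β-rule — branch into F (¬q1 ∨ ¬¬((¬q4 ∨ ¬q4) ↔ q1))  //  T (q4 ∧ ¬((q2 → ¬q5) → (q4 ∨ ¬q3))).
  branch 1 (add F (¬q1 ∨ ¬¬((¬q4 ∨ ¬q4) ↔ q1))):
    F (¬q1 ∨ ¬¬((¬q4 ∨ ¬q4) ↔ q1)): α-rule — add F ¬q1, F ¬¬((¬q4 ∨ ¬q4) ↔ q1).
    F ¬¬((¬q4 ∨ ¬q4) ↔ q1): drop double negation, giving F ((¬q4 ∨ ¬q4) ↔ q1).
    F ((¬q4 ∨ ¬q4) ↔ q1): β-rule — branch into T (¬q4 ∨ ¬q4), F q1  //  F (¬q4 ∨ ¬q4), T q1.
      branch 1.1 (add T (¬q4 ∨ ¬q4), F q1):
        × closes — contains both q1 and ¬q1.
      branch 1.2 (add F (¬q4 ∨ ¬q4), T q1):
        F (¬q4 ∨ ¬q4): α-rule — add F ¬q4, F ¬q4.
        ○ open, literals {q1=true, q4=true}.
  branch 2 (add T (q4 ∧ ¬((q2 → ¬q5) → (q4 ∨ ¬q3)))):
    T (q4 ∧ ¬((q2 → ¬q5) → (q4 ∨ ¬q3))): α-rule — add T q4, T ¬((q2 → ¬q5) → (q4 ∨ ¬q3)).
    T ¬((q2 → ¬q5) → (q4 ∨ ¬q3)): α-rule — add T (q2 → ¬q5), F (q4 ∨ ¬q3).
    F (q4 ∨ ¬q3): α-rule — add F q4, F ¬q3.
    × closes — contains both q4 and ¬q4.
2 branches closed, 1 open.
Each open branch fixes some atoms; the unmentioned ones are free. Counting distinct full assignments: branch {q1=true, q4=true} (q2, q3, q5) contributes 8 new. Total: 8.

8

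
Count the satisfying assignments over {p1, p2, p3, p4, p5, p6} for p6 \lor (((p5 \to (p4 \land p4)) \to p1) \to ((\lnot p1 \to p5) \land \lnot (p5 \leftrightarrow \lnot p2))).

Initial set: {(p6 \lor (((p5 \to (p4 \land p4)) \to p1) \to ((\lnot p1 \to p5) \land \lnot (p5 \leftrightarrow \lnot p2))))}.
(p6 \lor (((p5 \to (p4 \land p4)) \to p1) \to ((\lnot p1 \to p5) \land \lnot (p5 \leftrightarrow \lnot p2)))): β-rule — branch into p6  //  (((p5 \to (p4 \land p4)) \to p1) \to ((\lnot p1 \to p5) \land \lnot (p5 \leftrightarrow \lnot p2))).
  branch 1 (add p6):
    ○ open, literals {p6=1}.
  branch 2 (add (((p5 \to (p4 \land p4)) \to p1) \to ((\lnot p1 \to p5) \land \lnot (p5 \leftrightarrow \lnot p2)))):
    (((p5 \to (p4 \land p4)) \to p1) \to ((\lnot p1 \to p5) \land \lnot (p5 \leftrightarrow \lnot p2))): β-rule — branch into \lnot ((p5 \to (p4 \land p4)) \to p1)  //  ((\lnot p1 \to p5) \land \lnot (p5 \leftrightarrow \lnot p2)).
      branch 2.1 (add \lnot ((p5 \to (p4 \land p4)) \to p1)):
        \lnot ((p5 \to (p4 \land p4)) \to p1): α-rule — add (p5 \to (p4 \land p4)), \lnot p1.
        (p5 \to (p4 \land p4)): β-rule — branch into \lnot p5  //  (p4 \land p4).
          branch 2.1.1 (add \lnot p5):
            ○ open, literals {p1=0, p5=0}.
          branch 2.1.2 (add (p4 \land p4)):
            (p4 \land p4): α-rule — add p4, p4.
            ○ open, literals {p1=0, p4=1}.
      branch 2.2 (add ((\lnot p1 \to p5) \land \lnot (p5 \leftrightarrow \lnot p2))):
        ((\lnot p1 \to p5) \land \lnot (p5 \leftrightarrow \lnot p2)): α-rule — add (\lnot p1 \to p5), \lnot (p5 \leftrightarrow \lnot p2).
        (\lnot p1 \to p5): β-rule — branch into \lnot \lnot p1  //  p5.
          branch 2.2.1 (add \lnot \lnot p1):
            \lnot (p5 \leftrightarrow \lnot p2): β-rule — branch into p5, \lnot \lnot p2  //  \lnot p5, \lnot p2.
              branch 2.2.1.1 (add p5, \lnot \lnot p2):
                ○ open, literals {p1=1, p2=1, p5=1}.
              branch 2.2.1.2 (add \lnot p5, \lnot p2):
                ○ open, literals {p1=1, p2=0, p5=0}.
          branch 2.2.2 (add p5):
            \lnot (p5 \leftrightarrow \lnot p2): β-rule — branch into p5, \lnot \lnot p2  //  \lnot p5, \lnot p2.
              branch 2.2.2.1 (add p5, \lnot \lnot p2):
                ○ open, literals {p2=1, p5=1}.
              branch 2.2.2.2 (add \lnot p5, \lnot p2):
                × closes — contains both p5 and \lnot p5.
1 branch closed, 6 open.
Each open branch fixes some atoms; the unmentioned ones are free. Counting distinct full assignments: branch {p6=1} (p1, p2, p3, p4, p5) contributes 32 new; branch {p1=0, p5=0} (p2, p3, p4, p6) contributes 8 new; branch {p1=0, p4=1} (p2, p3, p5, p6) contributes 4 new; branch {p1=1, p2=1, p5=1} (p3, p4, p6) contributes 4 new; branch {p1=1, p2=0, p5=0} (p3, p4, p6) contributes 4 new; branch {p2=1, p5=1} (p1, p3, p4, p6) contributes 2 new. Total: 54.

54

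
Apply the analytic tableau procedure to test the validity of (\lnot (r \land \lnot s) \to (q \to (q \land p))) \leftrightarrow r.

Assume the negation and expand:
Initial set: {\lnot ((\lnot (r \land \lnot s) \to (q \to (q \land p))) \leftrightarrow r)}.
\lnot ((\lnot (r \land \lnot s) \to (q \to (q \land p))) \leftrightarrow r): β-rule — branch into (\lnot (r \land \lnot s) \to (q \to (q \land p))), \lnot r  //  \lnot (\lnot (r \land \lnot s) \to (q \to (q \land p))), r.
  branch 1 (add (\lnot (r \land \lnot s) \to (q \to (q \land p))), \lnot r):
    (\lnot (r \land \lnot s) \to (q \to (q \land p))): β-rule — branch into \lnot \lnot (r \land \lnot s)  //  (q \to (q \land p)).
      branch 1.1 (add \lnot \lnot (r \land \lnot s)):
        \lnot \lnot (r \land \lnot s): α-rule — add r, \lnot s.
        × closes — contains both r and \lnot r.
      branch 1.2 (add (q \to (q \land p))):
        (q \to (q \land p)): β-rule — branch into \lnot q  //  (q \land p).
          branch 1.2.1 (add \lnot q):
            ○ open, literals {q=false, r=false}.
          branch 1.2.2 (add (q \land p)):
            (q \land p): α-rule — add q, p.
            ○ open, literals {p=true, q=true, r=false}.
  branch 2 (add \lnot (\lnot (r \land \lnot s) \to (q \to (q \land p))), r):
    \lnot (\lnot (r \land \lnot s) \to (q \to (q \land p))): α-rule — add \lnot (r \land \lnot s), \lnot (q \to (q \land p)).
    \lnot (q \to (q \land p)): α-rule — add q, \lnot (q \land p).
    \lnot (r \land \lnot s): β-rule — branch into \lnot r  //  \lnot \lnot s.
      branch 2.1 (add \lnot r):
        × closes — contains both r and \lnot r.
      branch 2.2 (add \lnot \lnot s):
        \lnot (q \land p): β-rule — branch into \lnot q  //  \lnot p.
          branch 2.2.1 (add \lnot q):
            × closes — contains both q and \lnot q.
          branch 2.2.2 (add \lnot p):
            ○ open, literals {p=false, q=true, r=true, s=true}.
3 branches closed, 3 open.
An open branch gives a countermodel: q=false, r=false (unmentioned atoms arbitrary); under it the original formula is false.

Not valid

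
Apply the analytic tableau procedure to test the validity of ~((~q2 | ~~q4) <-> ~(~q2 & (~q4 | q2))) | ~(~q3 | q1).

Not valid

Assume the negation and expand:
Initial set: {~(~((~q2 | ~~q4) <-> ~(~q2 & (~q4 | q2))) | ~(~q3 | q1))}.
~(~((~q2 | ~~q4) <-> ~(~q2 & (~q4 | q2))) | ~(~q3 | q1)): α-rule — add ~~((~q2 | ~~q4) <-> ~(~q2 & (~q4 | q2))), ~~(~q3 | q1).
~~((~q2 | ~~q4) <-> ~(~q2 & (~q4 | q2))): β-rule — branch into (~q2 | ~~q4), ~(~q2 & (~q4 | q2))  //  ~(~q2 | ~~q4), ~~(~q2 & (~q4 | q2)).
  branch 1 (add (~q2 | ~~q4), ~(~q2 & (~q4 | q2))):
    ~~(~q3 | q1): β-rule — branch into ~q3  //  q1.
      branch 1.1 (add ~q3):
        (~q2 | ~~q4): β-rule — branch into ~q2  //  ~~q4.
          branch 1.1.1 (add ~q2):
            ~(~q2 & (~q4 | q2)): β-rule — branch into ~~q2  //  ~(~q4 | q2).
              branch 1.1.1.1 (add ~~q2):
                × closes — contains both q2 and ~q2.
              branch 1.1.1.2 (add ~(~q4 | q2)):
                ~(~q4 | q2): α-rule — add ~~q4, ~q2.
                ○ open, literals {q2=false, q3=false, q4=true}.
          branch 1.1.2 (add ~~q4):
            ~~q4: drop double negation, giving q4.
            ~(~q2 & (~q4 | q2)): β-rule — branch into ~~q2  //  ~(~q4 | q2).
              branch 1.1.2.1 (add ~~q2):
                ○ open, literals {q2=true, q3=false, q4=true}.
              branch 1.1.2.2 (add ~(~q4 | q2)):
                ~(~q4 | q2): α-rule — add ~~q4, ~q2.
                ○ open, literals {q2=false, q3=false, q4=true}.
      branch 1.2 (add q1):
        (~q2 | ~~q4): β-rule — branch into ~q2  //  ~~q4.
          branch 1.2.1 (add ~q2):
            ~(~q2 & (~q4 | q2)): β-rule — branch into ~~q2  //  ~(~q4 | q2).
              branch 1.2.1.1 (add ~~q2):
                × closes — contains both q2 and ~q2.
              branch 1.2.1.2 (add ~(~q4 | q2)):
                ~(~q4 | q2): α-rule — add ~~q4, ~q2.
                ○ open, literals {q1=true, q2=false, q4=true}.
          branch 1.2.2 (add ~~q4):
            ~~q4: drop double negation, giving q4.
            ~(~q2 & (~q4 | q2)): β-rule — branch into ~~q2  //  ~(~q4 | q2).
              branch 1.2.2.1 (add ~~q2):
                ○ open, literals {q1=true, q2=true, q4=true}.
              branch 1.2.2.2 (add ~(~q4 | q2)):
                ~(~q4 | q2): α-rule — add ~~q4, ~q2.
                ○ open, literals {q1=true, q2=false, q4=true}.
  branch 2 (add ~(~q2 | ~~q4), ~~(~q2 & (~q4 | q2))):
    ~(~q2 | ~~q4): α-rule — add ~~q2, ~~~q4.
    ~~(~q2 & (~q4 | q2)): α-rule — add ~q2, (~q4 | q2).
    × closes — contains both q2 and ~q2.
3 branches closed, 6 open.
An open branch gives a countermodel: q2=false, q3=false, q4=true (unmentioned atoms arbitrary); under it the original formula is false.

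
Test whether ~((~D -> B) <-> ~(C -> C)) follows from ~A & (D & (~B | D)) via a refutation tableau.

Yes

Initial set: {(~A & (D & (~B | D))); ~~((~D -> B) <-> ~(C -> C))}.
(~A & (D & (~B | D))): α-rule — add ~A, (D & (~B | D)).
(D & (~B | D)): α-rule — add D, (~B | D).
~~((~D -> B) <-> ~(C -> C)): β-rule — branch into (~D -> B), ~(C -> C)  //  ~(~D -> B), ~~(C -> C).
  branch 1 (add (~D -> B), ~(C -> C)):
    ~(C -> C): α-rule — add C, ~C.
    × closes — contains both C and ~C.
  branch 2 (add ~(~D -> B), ~~(C -> C)):
    ~(~D -> B): α-rule — add ~D, ~B.
    × closes — contains both D and ~D.
All 2 branches close.
Every branch closed, so the premises entail the conclusion.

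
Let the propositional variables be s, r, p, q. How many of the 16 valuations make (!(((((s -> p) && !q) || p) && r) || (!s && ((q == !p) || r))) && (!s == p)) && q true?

3

Initial set: {T ((!(((((s -> p) && !q) || p) && r) || (!s && ((q == !p) || r))) && (!s == p)) && q)}.
T ((!(((((s -> p) && !q) || p) && r) || (!s && ((q == !p) || r))) && (!s == p)) && q): α-rule — add T (!(((((s -> p) && !q) || p) && r) || (!s && ((q == !p) || r))) && (!s == p)), T q.
T (!(((((s -> p) && !q) || p) && r) || (!s && ((q == !p) || r))) && (!s == p)): α-rule — add T !(((((s -> p) && !q) || p) && r) || (!s && ((q == !p) || r))), T (!s == p).
T !(((((s -> p) && !q) || p) && r) || (!s && ((q == !p) || r))): α-rule — add F ((((s -> p) && !q) || p) && r), F (!s && ((q == !p) || r)).
T (!s == p): β-rule — branch into T !s, T p  //  F !s, F p.
  branch 1 (add T !s, T p):
    F ((((s -> p) && !q) || p) && r): β-rule — branch into F (((s -> p) && !q) || p)  //  F r.
      branch 1.1 (add F (((s -> p) && !q) || p)):
        F (((s -> p) && !q) || p): α-rule — add F ((s -> p) && !q), F p.
        × closes — contains both p and !p.
      branch 1.2 (add F r):
        F (!s && ((q == !p) || r)): β-rule — branch into F !s  //  F ((q == !p) || r).
          branch 1.2.1 (add F !s):
            × closes — contains both s and !s.
          branch 1.2.2 (add F ((q == !p) || r)):
            F ((q == !p) || r): α-rule — add F (q == !p), F r.
            F (q == !p): β-rule — branch into T q, F !p  //  F q, T !p.
              branch 1.2.2.1 (add T q, F !p):
                ○ open, literals {p=true, q=true, r=false, s=false}.
              branch 1.2.2.2 (add F q, T !p):
                × closes — contains both q and !q.
  branch 2 (add F !s, F p):
    F ((((s -> p) && !q) || p) && r): β-rule — branch into F (((s -> p) && !q) || p)  //  F r.
      branch 2.1 (add F (((s -> p) && !q) || p)):
        F (((s -> p) && !q) || p): α-rule — add F ((s -> p) && !q), F p.
        F (!s && ((q == !p) || r)): β-rule — branch into F !s  //  F ((q == !p) || r).
          branch 2.1.1 (add F !s):
            F ((s -> p) && !q): β-rule — branch into F (s -> p)  //  F !q.
              branch 2.1.1.1 (add F (s -> p)):
                F (s -> p): α-rule — add T s, F p.
                ○ open, literals {p=false, q=true, s=true}.
              branch 2.1.1.2 (add F !q):
                ○ open, literals {p=false, q=true, s=true}.
          branch 2.1.2 (add F ((q == !p) || r)):
            F ((q == !p) || r): α-rule — add F (q == !p), F r.
            F ((s -> p) && !q): β-rule — branch into F (s -> p)  //  F !q.
              branch 2.1.2.1 (add F (s -> p)):
                F (s -> p): α-rule — add T s, F p.
                F (q == !p): β-rule — branch into T q, F !p  //  F q, T !p.
                  branch 2.1.2.1.1 (add T q, F !p):
                    × closes — contains both p and !p.
                  branch 2.1.2.1.2 (add F q, T !p):
                    × closes — contains both q and !q.
              branch 2.1.2.2 (add F !q):
                F (q == !p): β-rule — branch into T q, F !p  //  F q, T !p.
                  branch 2.1.2.2.1 (add T q, F !p):
                    × closes — contains both p and !p.
                  branch 2.1.2.2.2 (add F q, T !p):
                    × closes — contains both q and !q.
      branch 2.2 (add F r):
        F (!s && ((q == !p) || r)): β-rule — branch into F !s  //  F ((q == !p) || r).
          branch 2.2.1 (add F !s):
            ○ open, literals {p=false, q=true, r=false, s=true}.
          branch 2.2.2 (add F ((q == !p) || r)):
            F ((q == !p) || r): α-rule — add F (q == !p), F r.
            F (q == !p): β-rule — branch into T q, F !p  //  F q, T !p.
              branch 2.2.2.1 (add T q, F !p):
                × closes — contains both p and !p.
              branch 2.2.2.2 (add F q, T !p):
                × closes — contains both q and !q.
9 branches closed, 4 open.
Each open branch fixes some atoms; the unmentioned ones are free. Counting distinct full assignments: branch {p=true, q=true, r=false, s=false} (none free) contributes 1 new; branch {p=false, q=true, s=true} (r) contributes 2 new; branch {p=false, q=true, s=true} (r) contributes 0 new; branch {p=false, q=true, r=false, s=true} (none free) contributes 0 new. Total: 3.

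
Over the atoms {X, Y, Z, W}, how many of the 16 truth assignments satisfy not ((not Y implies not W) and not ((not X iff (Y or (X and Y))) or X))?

Initial set: {not ((not Y implies not W) and not ((not X iff (Y or (X and Y))) or X))}.
not ((not Y implies not W) and not ((not X iff (Y or (X and Y))) or X)): β-rule — branch into not (not Y implies not W)  //  not not ((not X iff (Y or (X and Y))) or X).
  branch 1 (add not (not Y implies not W)):
    not (not Y implies not W): α-rule — add not Y, not not W.
    ○ open, literals {W=true, Y=false}.
  branch 2 (add not not ((not X iff (Y or (X and Y))) or X)):
    not not ((not X iff (Y or (X and Y))) or X): β-rule — branch into (not X iff (Y or (X and Y)))  //  X.
      branch 2.1 (add (not X iff (Y or (X and Y)))):
        (not X iff (Y or (X and Y))): β-rule — branch into not X, (Y or (X and Y))  //  not not X, not (Y or (X and Y)).
          branch 2.1.1 (add not X, (Y or (X and Y))):
            (Y or (X and Y)): β-rule — branch into Y  //  (X and Y).
              branch 2.1.1.1 (add Y):
                ○ open, literals {X=false, Y=true}.
              branch 2.1.1.2 (add (X and Y)):
                (X and Y): α-rule — add X, Y.
                × closes — contains both X and not X.
          branch 2.1.2 (add not not X, not (Y or (X and Y))):
            not (Y or (X and Y)): α-rule — add not Y, not (X and Y).
            not (X and Y): β-rule — branch into not X  //  not Y.
              branch 2.1.2.1 (add not X):
                × closes — contains both X and not X.
              branch 2.1.2.2 (add not Y):
                ○ open, literals {X=true, Y=false}.
      branch 2.2 (add X):
        ○ open, literals {X=true}.
2 branches closed, 4 open.
Each open branch fixes some atoms; the unmentioned ones are free. Counting distinct full assignments: branch {W=true, Y=false} (X, Z) contributes 4 new; branch {X=false, Y=true} (Z, W) contributes 4 new; branch {X=true, Y=false} (Z, W) contributes 2 new; branch {X=true} (Y, Z, W) contributes 4 new. Total: 14.

14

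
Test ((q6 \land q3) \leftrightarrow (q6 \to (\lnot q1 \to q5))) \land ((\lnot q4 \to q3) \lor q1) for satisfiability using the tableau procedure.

Satisfiable

Initial set: {T (((q6 \land q3) \leftrightarrow (q6 \to (\lnot q1 \to q5))) \land ((\lnot q4 \to q3) \lor q1))}.
T (((q6 \land q3) \leftrightarrow (q6 \to (\lnot q1 \to q5))) \land ((\lnot q4 \to q3) \lor q1)): α-rule — add T ((q6 \land q3) \leftrightarrow (q6 \to (\lnot q1 \to q5))), T ((\lnot q4 \to q3) \lor q1).
T ((q6 \land q3) \leftrightarrow (q6 \to (\lnot q1 \to q5))): β-rule — branch into T (q6 \land q3), T (q6 \to (\lnot q1 \to q5))  //  F (q6 \land q3), F (q6 \to (\lnot q1 \to q5)).
  branch 1 (add T (q6 \land q3), T (q6 \to (\lnot q1 \to q5))):
    T (q6 \land q3): α-rule — add T q6, T q3.
    T ((\lnot q4 \to q3) \lor q1): β-rule — branch into T (\lnot q4 \to q3)  //  T q1.
      branch 1.1 (add T (\lnot q4 \to q3)):
        T (q6 \to (\lnot q1 \to q5)): β-rule — branch into F q6  //  T (\lnot q1 \to q5).
          branch 1.1.1 (add F q6):
            × closes — contains both q6 and \lnot q6.
          branch 1.1.2 (add T (\lnot q1 \to q5)):
            T (\lnot q4 \to q3): β-rule — branch into F \lnot q4  //  T q3.
              branch 1.1.2.1 (add F \lnot q4):
                T (\lnot q1 \to q5): β-rule — branch into F \lnot q1  //  T q5.
                  branch 1.1.2.1.1 (add F \lnot q1):
                    ○ open, literals {q1=T, q3=T, q4=T, q6=T}.
                  branch 1.1.2.1.2 (add T q5):
                    ○ open, literals {q3=T, q4=T, q5=T, q6=T}.
              branch 1.1.2.2 (add T q3):
                T (\lnot q1 \to q5): β-rule — branch into F \lnot q1  //  T q5.
                  branch 1.1.2.2.1 (add F \lnot q1):
                    ○ open, literals {q1=T, q3=T, q6=T}.
                  branch 1.1.2.2.2 (add T q5):
                    ○ open, literals {q3=T, q5=T, q6=T}.
      branch 1.2 (add T q1):
        T (q6 \to (\lnot q1 \to q5)): β-rule — branch into F q6  //  T (\lnot q1 \to q5).
          branch 1.2.1 (add F q6):
            × closes — contains both q6 and \lnot q6.
          branch 1.2.2 (add T (\lnot q1 \to q5)):
            T (\lnot q1 \to q5): β-rule — branch into F \lnot q1  //  T q5.
              branch 1.2.2.1 (add F \lnot q1):
                ○ open, literals {q1=T, q3=T, q6=T}.
              branch 1.2.2.2 (add T q5):
                ○ open, literals {q1=T, q3=T, q5=T, q6=T}.
  branch 2 (add F (q6 \land q3), F (q6 \to (\lnot q1 \to q5))):
    F (q6 \to (\lnot q1 \to q5)): α-rule — add T q6, F (\lnot q1 \to q5).
    F (\lnot q1 \to q5): α-rule — add T \lnot q1, F q5.
    T ((\lnot q4 \to q3) \lor q1): β-rule — branch into T (\lnot q4 \to q3)  //  T q1.
      branch 2.1 (add T (\lnot q4 \to q3)):
        F (q6 \land q3): β-rule — branch into F q6  //  F q3.
          branch 2.1.1 (add F q6):
            × closes — contains both q6 and \lnot q6.
          branch 2.1.2 (add F q3):
            T (\lnot q4 \to q3): β-rule — branch into F \lnot q4  //  T q3.
              branch 2.1.2.1 (add F \lnot q4):
                ○ open, literals {q1=F, q3=F, q4=T, q5=F, q6=T}.
              branch 2.1.2.2 (add T q3):
                × closes — contains both q3 and \lnot q3.
      branch 2.2 (add T q1):
        × closes — contains both q1 and \lnot q1.
5 branches closed, 7 open.
An open branch gives a satisfying assignment: q1=T, q3=T, q4=T, q6=T.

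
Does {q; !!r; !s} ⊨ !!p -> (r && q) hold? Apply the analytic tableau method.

Yes

Initial set: {T q; T !!r; T !s; F (!!p -> (r && q))}.
T !!r: drop double negation, giving T r.
F (!!p -> (r && q)): α-rule — add T !!p, F (r && q).
T !!p: drop double negation, giving T p.
F (r && q): β-rule — branch into F r  //  F q.
  branch 1 (add F r):
    × closes — contains both r and !r.
  branch 2 (add F q):
    × closes — contains both q and !q.
All 2 branches close.
Every branch closed, so the premises entail the conclusion.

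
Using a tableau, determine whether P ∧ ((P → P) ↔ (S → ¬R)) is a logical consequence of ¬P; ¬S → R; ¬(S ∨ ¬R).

No

Initial set: {T ¬P; T (¬S → R); T ¬(S ∨ ¬R); F (P ∧ ((P → P) ↔ (S → ¬R)))}.
T ¬(S ∨ ¬R): α-rule — add F S, F ¬R.
T (¬S → R): β-rule — branch into F ¬S  //  T R.
  branch 1 (add F ¬S):
    × closes — contains both S and ¬S.
  branch 2 (add T R):
    F (P ∧ ((P → P) ↔ (S → ¬R))): β-rule — branch into F P  //  F ((P → P) ↔ (S → ¬R)).
      branch 2.1 (add F P):
        ○ open, literals {P=false, R=true, S=false}.
      branch 2.2 (add F ((P → P) ↔ (S → ¬R))):
        F ((P → P) ↔ (S → ¬R)): β-rule — branch into T (P → P), F (S → ¬R)  //  F (P → P), T (S → ¬R).
          branch 2.2.1 (add T (P → P), F (S → ¬R)):
            F (S → ¬R): α-rule — add T S, F ¬R.
            × closes — contains both S and ¬S.
          branch 2.2.2 (add F (P → P), T (S → ¬R)):
            F (P → P): α-rule — add T P, F P.
            × closes — contains both P and ¬P.
3 branches closed, 1 open.
An open branch gives a countermodel: P=false, R=true, S=false (unmentioned atoms arbitrary); the premises hold there but the conclusion fails.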